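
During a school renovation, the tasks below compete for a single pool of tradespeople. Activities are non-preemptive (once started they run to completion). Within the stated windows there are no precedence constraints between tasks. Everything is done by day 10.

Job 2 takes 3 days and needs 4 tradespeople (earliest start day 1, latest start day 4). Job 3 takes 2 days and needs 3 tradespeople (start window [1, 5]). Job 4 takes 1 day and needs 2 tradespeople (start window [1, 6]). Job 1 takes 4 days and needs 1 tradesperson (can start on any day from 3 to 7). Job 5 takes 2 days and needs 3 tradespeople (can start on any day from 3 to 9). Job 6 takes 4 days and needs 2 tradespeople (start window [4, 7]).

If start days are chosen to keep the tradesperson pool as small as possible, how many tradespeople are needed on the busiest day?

5

Early-start (Job 2@1, Job 3@1, Job 4@1, Job 1@3, Job 5@3, Job 6@4) gives peak 9: d1:9  d2:7  d3:8  d4:6  d5:3  d6:3  d7:2  d8:0  d9:0  d10:0.
Shift Job 3→4, Job 4→4, Job 1→5, Job 5→9, Job 6→6.
Schedule Job 2@1, Job 3@4, Job 4@4, Job 1@5, Job 5@9, Job 6@6: d1:4  d2:4  d3:4  d4:5  d5:4  d6:3  d7:3  d8:3  d9:5  d10:3 — peak 5.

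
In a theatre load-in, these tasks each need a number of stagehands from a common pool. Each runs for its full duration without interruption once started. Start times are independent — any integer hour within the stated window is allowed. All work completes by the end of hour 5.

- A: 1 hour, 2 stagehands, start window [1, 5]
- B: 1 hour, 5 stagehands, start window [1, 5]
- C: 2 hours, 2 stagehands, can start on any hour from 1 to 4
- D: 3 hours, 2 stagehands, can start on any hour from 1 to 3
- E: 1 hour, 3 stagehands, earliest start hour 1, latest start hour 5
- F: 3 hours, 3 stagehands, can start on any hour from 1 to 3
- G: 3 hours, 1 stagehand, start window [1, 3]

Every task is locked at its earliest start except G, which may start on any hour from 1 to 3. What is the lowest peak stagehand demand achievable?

G@1: h1:18  h2:8  h3:6  h4:0  h5:0 → peak 18
G@2: h1:17  h2:8  h3:6  h4:1  h5:0 → peak 17
G@3: h1:17  h2:7  h3:6  h4:1  h5:1 → peak 17
Best is G@2, peak 17.

17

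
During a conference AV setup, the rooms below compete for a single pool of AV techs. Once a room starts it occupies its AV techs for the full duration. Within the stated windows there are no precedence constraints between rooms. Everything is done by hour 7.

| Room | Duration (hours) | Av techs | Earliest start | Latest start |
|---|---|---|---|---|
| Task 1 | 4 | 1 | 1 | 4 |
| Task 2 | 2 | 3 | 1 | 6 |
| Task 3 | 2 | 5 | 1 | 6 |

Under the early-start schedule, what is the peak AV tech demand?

9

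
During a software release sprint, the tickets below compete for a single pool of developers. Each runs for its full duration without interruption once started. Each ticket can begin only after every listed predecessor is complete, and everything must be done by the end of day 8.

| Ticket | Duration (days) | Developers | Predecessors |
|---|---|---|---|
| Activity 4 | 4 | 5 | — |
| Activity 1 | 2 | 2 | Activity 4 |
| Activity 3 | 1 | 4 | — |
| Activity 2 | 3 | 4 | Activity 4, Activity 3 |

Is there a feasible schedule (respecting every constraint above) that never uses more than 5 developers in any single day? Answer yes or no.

no

The minimum achievable peak is 6; 5 < 6, so no feasible schedule stays within the cap.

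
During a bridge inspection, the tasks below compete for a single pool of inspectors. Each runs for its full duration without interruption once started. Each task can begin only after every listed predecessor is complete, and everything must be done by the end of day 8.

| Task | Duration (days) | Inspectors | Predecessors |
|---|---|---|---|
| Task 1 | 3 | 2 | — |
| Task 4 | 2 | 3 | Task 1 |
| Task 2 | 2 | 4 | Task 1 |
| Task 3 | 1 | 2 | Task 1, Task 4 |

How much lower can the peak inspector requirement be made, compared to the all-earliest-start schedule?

3

Early-start peak: d1:2  d2:2  d3:2  d4:7  d5:7  d6:2  d7:0  d8:0 ⇒ 7.
Leveled (Task 1@1, Task 4@4, Task 2@6, Task 3@8): d1:2  d2:2  d3:2  d4:3  d5:3  d6:4  d7:4  d8:2 ⇒ 4.
Reduction 7 − 4 = 3.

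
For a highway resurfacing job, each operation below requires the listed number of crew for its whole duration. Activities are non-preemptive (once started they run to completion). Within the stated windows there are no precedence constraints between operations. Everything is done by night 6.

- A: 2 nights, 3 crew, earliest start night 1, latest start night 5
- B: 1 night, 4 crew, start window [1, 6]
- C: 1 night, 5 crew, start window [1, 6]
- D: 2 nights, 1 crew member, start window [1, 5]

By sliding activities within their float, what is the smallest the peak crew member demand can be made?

Early-start (A@1, B@1, C@1, D@1) gives peak 13: n1:13  n2:4  n3:0  n4:0  n5:0  n6:0.
Shift B→3, C→4.
Schedule A@1, B@3, C@4, D@1: n1:4  n2:4  n3:4  n4:5  n5:0  n6:0 — peak 5.

5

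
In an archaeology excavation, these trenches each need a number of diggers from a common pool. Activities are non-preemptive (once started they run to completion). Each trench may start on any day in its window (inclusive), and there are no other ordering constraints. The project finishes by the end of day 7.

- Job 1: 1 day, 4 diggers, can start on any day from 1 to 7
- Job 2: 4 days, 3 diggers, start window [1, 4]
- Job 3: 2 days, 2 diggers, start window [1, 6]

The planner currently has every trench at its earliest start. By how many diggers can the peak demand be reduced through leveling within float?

5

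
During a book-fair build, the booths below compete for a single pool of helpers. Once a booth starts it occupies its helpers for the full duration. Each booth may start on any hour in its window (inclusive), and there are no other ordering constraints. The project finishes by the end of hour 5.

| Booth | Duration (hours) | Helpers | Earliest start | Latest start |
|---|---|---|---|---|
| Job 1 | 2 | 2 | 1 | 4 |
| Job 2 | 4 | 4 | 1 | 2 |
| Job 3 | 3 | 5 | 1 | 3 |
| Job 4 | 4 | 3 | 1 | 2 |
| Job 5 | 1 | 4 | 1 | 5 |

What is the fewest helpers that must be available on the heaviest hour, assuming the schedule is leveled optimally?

Early-start (Job 1@1, Job 2@1, Job 3@1, Job 4@1, Job 5@1) gives peak 18: h1:18  h2:14  h3:12  h4:7  h5:0.
Shift Job 3→3, Job 5→5.
Schedule Job 1@1, Job 2@1, Job 3@3, Job 4@1, Job 5@5: h1:9  h2:9  h3:12  h4:12  h5:9 — peak 12.

12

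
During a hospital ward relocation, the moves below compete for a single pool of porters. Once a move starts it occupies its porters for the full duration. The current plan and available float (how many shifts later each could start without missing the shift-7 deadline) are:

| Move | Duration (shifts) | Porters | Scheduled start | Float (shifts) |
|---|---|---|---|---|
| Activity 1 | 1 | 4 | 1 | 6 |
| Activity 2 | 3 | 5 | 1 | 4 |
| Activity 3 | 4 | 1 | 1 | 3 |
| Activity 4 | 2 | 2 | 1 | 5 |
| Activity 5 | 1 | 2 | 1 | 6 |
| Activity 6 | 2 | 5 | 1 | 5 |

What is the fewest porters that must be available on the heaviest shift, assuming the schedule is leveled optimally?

6

Early-start (Activity 1@1, Activity 2@1, Activity 3@1, Activity 4@1, Activity 5@1, Activity 6@1) gives peak 19: s1:19  s2:13  s3:6  s4:1  s5:0  s6:0  s7:0.
Shift Activity 2→3, Activity 3→2, Activity 5→2, Activity 6→6.
Schedule Activity 1@1, Activity 2@3, Activity 3@2, Activity 4@1, Activity 5@2, Activity 6@6: s1:6  s2:5  s3:6  s4:6  s5:6  s6:5  s7:5 — peak 6.
Total porter-shifts = 39 over 7 shifts ⇒ peak ≥ ⌈39/7⌉ = 6, so 6 is optimal.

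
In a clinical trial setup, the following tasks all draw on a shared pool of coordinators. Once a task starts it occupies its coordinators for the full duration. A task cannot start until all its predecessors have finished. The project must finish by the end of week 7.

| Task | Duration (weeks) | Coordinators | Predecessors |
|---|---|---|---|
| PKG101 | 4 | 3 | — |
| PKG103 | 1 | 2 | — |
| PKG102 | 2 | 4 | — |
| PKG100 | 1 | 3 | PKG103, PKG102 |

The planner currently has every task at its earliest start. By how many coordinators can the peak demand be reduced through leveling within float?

Early-start peak: w1:9  w2:7  w3:6  w4:3  w5:0  w6:0  w7:0 ⇒ 9.
Leveled (PKG101@1, PKG103@1, PKG102@5, PKG100@7): w1:5  w2:3  w3:3  w4:3  w5:4  w6:4  w7:3 ⇒ 5.
Reduction 9 − 5 = 4.

4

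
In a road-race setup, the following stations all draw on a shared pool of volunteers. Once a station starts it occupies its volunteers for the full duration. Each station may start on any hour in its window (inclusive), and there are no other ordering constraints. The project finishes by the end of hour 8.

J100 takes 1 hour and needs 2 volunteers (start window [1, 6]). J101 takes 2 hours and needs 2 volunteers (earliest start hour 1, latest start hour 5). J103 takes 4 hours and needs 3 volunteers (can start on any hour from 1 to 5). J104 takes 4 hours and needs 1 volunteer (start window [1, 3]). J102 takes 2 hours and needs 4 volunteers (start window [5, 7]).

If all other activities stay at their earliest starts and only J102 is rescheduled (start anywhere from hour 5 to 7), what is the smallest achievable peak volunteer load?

8

J102@5: h1:8  h2:6  h3:4  h4:4  h5:4  h6:4  h7:0  h8:0 → peak 8
J102@6: h1:8  h2:6  h3:4  h4:4  h5:0  h6:4  h7:4  h8:0 → peak 8
J102@7: h1:8  h2:6  h3:4  h4:4  h5:0  h6:0  h7:4  h8:4 → peak 8
Best is J102@5, peak 8.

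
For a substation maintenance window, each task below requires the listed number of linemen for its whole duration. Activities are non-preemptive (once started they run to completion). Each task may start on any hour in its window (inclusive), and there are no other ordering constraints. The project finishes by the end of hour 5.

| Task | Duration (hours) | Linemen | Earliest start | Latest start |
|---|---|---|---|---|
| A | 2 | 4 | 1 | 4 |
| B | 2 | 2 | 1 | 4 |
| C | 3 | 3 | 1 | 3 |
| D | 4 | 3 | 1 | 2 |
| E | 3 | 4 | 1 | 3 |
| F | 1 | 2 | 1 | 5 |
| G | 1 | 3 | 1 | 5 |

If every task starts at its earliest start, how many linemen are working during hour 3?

At early start, hour 3 has: C, D, E.
Demand: 3 + 3 + 4 = 10.

10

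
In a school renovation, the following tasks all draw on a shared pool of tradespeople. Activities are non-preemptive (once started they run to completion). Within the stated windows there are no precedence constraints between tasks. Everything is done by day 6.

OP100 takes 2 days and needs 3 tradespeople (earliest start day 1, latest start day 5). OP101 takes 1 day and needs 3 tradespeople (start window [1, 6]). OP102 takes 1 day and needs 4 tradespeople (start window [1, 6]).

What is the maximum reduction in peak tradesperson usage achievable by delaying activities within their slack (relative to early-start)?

Early-start peak: d1:10  d2:3  d3:0  d4:0  d5:0  d6:0 ⇒ 10.
Leveled (OP100@1, OP101@3, OP102@4): d1:3  d2:3  d3:3  d4:4  d5:0  d6:0 ⇒ 4.
Reduction 10 − 4 = 6.

6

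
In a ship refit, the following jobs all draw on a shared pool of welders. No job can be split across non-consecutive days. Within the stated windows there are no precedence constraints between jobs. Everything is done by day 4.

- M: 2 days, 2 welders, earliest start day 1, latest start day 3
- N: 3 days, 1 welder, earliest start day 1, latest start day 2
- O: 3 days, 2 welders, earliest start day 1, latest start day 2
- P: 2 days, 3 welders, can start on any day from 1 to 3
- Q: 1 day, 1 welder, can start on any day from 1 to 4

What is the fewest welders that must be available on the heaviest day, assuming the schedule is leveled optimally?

Early-start (M@1, N@1, O@1, P@1, Q@1) gives peak 9: d1:9  d2:8  d3:3  d4:0.
Shift P→3.
Schedule M@1, N@1, O@1, P@3, Q@1: d1:6  d2:5  d3:6  d4:3 — peak 6.

6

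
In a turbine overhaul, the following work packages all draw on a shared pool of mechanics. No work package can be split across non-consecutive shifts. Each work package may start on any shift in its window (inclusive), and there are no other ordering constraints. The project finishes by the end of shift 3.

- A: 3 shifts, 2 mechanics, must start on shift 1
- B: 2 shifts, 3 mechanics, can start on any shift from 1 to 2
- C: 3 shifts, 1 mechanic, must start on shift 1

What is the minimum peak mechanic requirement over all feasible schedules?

6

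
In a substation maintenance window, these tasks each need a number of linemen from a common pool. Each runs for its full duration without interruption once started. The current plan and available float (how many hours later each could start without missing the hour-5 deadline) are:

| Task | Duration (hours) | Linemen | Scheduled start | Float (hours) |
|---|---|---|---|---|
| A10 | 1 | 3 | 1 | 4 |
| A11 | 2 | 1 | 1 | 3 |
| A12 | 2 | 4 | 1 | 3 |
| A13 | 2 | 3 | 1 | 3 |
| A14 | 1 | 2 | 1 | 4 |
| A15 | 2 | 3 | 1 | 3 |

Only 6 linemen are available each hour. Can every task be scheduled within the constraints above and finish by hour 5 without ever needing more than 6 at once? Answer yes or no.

yes

Schedule A10@1, A11@1, A12@2, A13@4, A14@1, A15@4: h1:6  h2:5  h3:4  h4:6  h5:6 — peak 6 ≤ 6.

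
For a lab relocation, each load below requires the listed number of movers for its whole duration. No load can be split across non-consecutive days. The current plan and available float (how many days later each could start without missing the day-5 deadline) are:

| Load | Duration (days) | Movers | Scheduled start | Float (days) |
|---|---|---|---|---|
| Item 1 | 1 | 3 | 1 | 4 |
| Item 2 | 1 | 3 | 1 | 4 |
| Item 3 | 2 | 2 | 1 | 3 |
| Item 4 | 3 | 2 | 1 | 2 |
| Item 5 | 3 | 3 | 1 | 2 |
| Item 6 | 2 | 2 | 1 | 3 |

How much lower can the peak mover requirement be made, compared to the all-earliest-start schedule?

9

Early-start peak: d1:15  d2:9  d3:5  d4:0  d5:0 ⇒ 15.
Leveled (Item 1@1, Item 2@2, Item 3@4, Item 4@3, Item 5@1, Item 6@4): d1:6  d2:6  d3:5  d4:6  d5:6 ⇒ 6.
Reduction 15 − 6 = 9.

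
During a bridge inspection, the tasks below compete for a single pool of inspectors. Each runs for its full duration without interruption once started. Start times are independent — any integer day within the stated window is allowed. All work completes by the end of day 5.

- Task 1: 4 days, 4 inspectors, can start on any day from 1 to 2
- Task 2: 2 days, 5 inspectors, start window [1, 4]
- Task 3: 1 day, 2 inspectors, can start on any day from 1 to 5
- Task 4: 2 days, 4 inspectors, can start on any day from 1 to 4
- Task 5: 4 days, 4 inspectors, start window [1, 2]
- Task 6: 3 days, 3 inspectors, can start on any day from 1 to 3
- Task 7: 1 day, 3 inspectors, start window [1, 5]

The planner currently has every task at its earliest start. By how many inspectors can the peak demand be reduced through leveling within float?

10

Early-start peak: d1:25  d2:20  d3:11  d4:8  d5:0 ⇒ 25.
Leveled (Task 1@1, Task 2@1, Task 3@1, Task 4@3, Task 5@1, Task 6@3, Task 7@5): d1:15  d2:13  d3:15  d4:15  d5:6 ⇒ 15.
Reduction 25 − 15 = 10.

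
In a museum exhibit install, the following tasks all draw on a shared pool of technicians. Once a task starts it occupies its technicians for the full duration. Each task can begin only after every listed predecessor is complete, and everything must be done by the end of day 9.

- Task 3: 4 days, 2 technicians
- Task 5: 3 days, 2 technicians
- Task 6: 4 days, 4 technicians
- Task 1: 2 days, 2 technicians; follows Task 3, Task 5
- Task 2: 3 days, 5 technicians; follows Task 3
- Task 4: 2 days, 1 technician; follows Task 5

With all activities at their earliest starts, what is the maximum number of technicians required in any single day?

8

Early-start schedule: Task 3@1, Task 5@1, Task 6@1, Task 1@5, Task 2@5, Task 4@4.
Load per day: day 1: 8, day 2: 8, day 3: 8, day 4: 7, day 5: 8, day 6: 7, day 7: 5, day 8: 0, day 9: 0.
Peak is 8.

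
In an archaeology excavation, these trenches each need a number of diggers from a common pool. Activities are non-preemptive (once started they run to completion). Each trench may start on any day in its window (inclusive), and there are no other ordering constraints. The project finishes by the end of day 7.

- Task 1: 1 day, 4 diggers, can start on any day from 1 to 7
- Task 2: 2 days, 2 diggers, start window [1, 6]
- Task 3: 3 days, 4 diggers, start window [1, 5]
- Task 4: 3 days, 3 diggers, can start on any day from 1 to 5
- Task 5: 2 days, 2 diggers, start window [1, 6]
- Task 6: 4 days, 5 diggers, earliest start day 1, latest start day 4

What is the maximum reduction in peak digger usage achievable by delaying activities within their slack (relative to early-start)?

Early-start peak: d1:20  d2:16  d3:12  d4:5  d5:0  d6:0  d7:0 ⇒ 20.
Leveled (Task 1@1, Task 2@2, Task 3@1, Task 4@4, Task 5@2, Task 6@4): d1:8  d2:8  d3:8  d4:8  d5:8  d6:8  d7:5 ⇒ 8.
Reduction 20 − 8 = 12.

12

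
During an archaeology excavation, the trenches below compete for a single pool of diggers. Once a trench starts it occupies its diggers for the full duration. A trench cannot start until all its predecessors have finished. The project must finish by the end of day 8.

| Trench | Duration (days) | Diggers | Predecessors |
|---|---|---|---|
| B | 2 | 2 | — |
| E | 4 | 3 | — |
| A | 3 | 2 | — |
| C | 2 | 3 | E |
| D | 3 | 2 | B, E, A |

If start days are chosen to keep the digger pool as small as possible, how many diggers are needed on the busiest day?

Early-start (B@1, E@1, A@1, C@5, D@5) gives peak 7: d1:7  d2:7  d3:5  d4:3  d5:5  d6:5  d7:2  d8:0.
Shift A→3, D→6.
Schedule B@1, E@1, A@3, C@5, D@6: d1:5  d2:5  d3:5  d4:5  d5:5  d6:5  d7:2  d8:2 — peak 5.
Total digger-days = 34 over 8 days ⇒ peak ≥ ⌈34/8⌉ = 5, so 5 is optimal.

5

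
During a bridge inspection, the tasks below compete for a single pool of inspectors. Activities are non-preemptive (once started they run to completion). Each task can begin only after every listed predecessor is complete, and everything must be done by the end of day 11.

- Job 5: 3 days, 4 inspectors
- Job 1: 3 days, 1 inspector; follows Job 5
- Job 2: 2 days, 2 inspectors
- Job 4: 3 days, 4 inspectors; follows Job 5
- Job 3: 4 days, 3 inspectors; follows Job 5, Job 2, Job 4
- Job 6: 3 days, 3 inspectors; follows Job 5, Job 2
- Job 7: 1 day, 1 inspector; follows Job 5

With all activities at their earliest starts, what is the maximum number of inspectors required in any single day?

9

Early-start schedule: Job 5@1, Job 1@4, Job 2@1, Job 4@4, Job 3@7, Job 6@4, Job 7@4.
Load per day: day 1: 6, day 2: 6, day 3: 4, day 4: 9, day 5: 8, day 6: 8, day 7: 3, day 8: 3, day 9: 3, day 10: 3, day 11: 0.
Peak is 9.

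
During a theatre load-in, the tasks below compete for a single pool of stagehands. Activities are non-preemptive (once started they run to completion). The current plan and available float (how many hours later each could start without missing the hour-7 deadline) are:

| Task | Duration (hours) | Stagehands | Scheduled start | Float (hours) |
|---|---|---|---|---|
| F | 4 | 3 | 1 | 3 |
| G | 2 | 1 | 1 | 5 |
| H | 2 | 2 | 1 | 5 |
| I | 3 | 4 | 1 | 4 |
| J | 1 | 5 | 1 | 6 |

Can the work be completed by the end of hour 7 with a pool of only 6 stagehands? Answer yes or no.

The minimum achievable peak is 7; 6 < 7, so no feasible schedule stays within the cap.

no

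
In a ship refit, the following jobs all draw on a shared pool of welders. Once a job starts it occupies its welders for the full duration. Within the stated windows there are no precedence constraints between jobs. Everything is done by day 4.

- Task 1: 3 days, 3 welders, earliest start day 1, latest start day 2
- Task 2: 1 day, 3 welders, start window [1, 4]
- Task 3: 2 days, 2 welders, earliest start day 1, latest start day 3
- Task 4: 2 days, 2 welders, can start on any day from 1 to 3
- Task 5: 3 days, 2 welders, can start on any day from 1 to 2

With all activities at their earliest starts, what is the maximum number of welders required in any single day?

12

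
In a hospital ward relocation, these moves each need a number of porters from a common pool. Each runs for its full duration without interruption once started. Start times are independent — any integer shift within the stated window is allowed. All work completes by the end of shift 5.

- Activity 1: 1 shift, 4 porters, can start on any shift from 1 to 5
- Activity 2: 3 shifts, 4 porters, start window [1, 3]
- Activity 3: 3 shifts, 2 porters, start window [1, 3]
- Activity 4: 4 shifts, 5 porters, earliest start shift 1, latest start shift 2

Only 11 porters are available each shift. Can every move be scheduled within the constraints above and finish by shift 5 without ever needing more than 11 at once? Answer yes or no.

yes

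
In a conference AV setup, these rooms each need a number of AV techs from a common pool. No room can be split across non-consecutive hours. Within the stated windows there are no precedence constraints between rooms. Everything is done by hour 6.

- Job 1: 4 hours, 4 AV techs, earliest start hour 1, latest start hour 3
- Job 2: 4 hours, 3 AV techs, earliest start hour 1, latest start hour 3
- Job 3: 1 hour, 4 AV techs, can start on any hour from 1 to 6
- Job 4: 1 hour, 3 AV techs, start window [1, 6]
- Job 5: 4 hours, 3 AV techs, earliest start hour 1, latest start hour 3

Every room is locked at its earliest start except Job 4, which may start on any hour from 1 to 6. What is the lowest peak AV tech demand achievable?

14

Job 4@1: h1:17  h2:10  h3:10  h4:10  h5:0  h6:0 → peak 17
Job 4@2: h1:14  h2:13  h3:10  h4:10  h5:0  h6:0 → peak 14
Job 4@3: h1:14  h2:10  h3:13  h4:10  h5:0  h6:0 → peak 14
Job 4@4: h1:14  h2:10  h3:10  h4:13  h5:0  h6:0 → peak 14
Job 4@5: h1:14  h2:10  h3:10  h4:10  h5:3  h6:0 → peak 14
Job 4@6: h1:14  h2:10  h3:10  h4:10  h5:0  h6:3 → peak 14
Best is Job 4@2, peak 14.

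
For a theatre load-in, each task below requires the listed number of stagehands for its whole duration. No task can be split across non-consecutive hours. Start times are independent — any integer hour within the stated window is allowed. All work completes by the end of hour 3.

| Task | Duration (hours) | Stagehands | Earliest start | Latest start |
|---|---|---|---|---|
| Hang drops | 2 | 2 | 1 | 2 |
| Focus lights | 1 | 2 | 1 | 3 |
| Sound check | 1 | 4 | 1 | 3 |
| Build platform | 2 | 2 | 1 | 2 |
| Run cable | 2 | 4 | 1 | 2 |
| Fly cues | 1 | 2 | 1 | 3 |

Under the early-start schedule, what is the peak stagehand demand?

Early-start schedule: Hang drops@1, Focus lights@1, Sound check@1, Build platform@1, Run cable@1, Fly cues@1.
Load per hour: hour 1: 16, hour 2: 8, hour 3: 0.
Peak is 16.

16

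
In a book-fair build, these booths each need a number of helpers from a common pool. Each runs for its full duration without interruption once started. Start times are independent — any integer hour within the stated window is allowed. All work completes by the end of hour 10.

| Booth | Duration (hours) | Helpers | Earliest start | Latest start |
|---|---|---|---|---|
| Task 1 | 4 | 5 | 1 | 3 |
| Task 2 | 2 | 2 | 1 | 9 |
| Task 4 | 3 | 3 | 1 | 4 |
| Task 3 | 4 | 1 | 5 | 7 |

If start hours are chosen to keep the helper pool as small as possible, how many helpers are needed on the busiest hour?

8

Early-start (Task 1@1, Task 2@1, Task 4@1, Task 3@5) gives peak 10: h1:10  h2:10  h3:8  h4:5  h5:1  h6:1  h7:1  h8:1  h9:0  h10:0.
Shift Task 4→3.
Schedule Task 1@1, Task 2@1, Task 4@3, Task 3@5: h1:7  h2:7  h3:8  h4:8  h5:4  h6:1  h7:1  h8:1  h9:0  h10:0 — peak 8.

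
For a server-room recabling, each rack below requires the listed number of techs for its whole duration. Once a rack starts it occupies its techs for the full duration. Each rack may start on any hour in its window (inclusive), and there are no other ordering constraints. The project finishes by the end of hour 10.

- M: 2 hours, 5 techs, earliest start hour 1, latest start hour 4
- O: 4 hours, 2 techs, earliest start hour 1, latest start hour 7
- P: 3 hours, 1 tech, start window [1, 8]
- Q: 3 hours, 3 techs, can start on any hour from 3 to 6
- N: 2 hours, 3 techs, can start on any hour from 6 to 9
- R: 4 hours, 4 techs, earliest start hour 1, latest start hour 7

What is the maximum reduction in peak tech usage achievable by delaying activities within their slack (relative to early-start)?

5

Early-start peak: h1:12  h2:12  h3:10  h4:9  h5:3  h6:3  h7:3  h8:0  h9:0  h10:0 ⇒ 12.
Leveled (M@1, O@1, P@3, Q@3, N@6, R@6): h1:7  h2:7  h3:6  h4:6  h5:4  h6:7  h7:7  h8:4  h9:4  h10:0 ⇒ 7.
Reduction 12 − 7 = 5.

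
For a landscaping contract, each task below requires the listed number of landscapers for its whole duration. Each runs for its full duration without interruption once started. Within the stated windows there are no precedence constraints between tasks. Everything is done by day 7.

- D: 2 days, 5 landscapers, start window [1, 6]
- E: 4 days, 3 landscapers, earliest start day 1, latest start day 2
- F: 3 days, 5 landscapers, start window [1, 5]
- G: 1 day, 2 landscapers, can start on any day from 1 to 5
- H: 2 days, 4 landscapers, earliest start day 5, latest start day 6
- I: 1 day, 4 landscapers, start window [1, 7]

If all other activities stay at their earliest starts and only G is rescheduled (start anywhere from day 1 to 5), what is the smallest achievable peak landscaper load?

17

G@1: d1:19  d2:13  d3:8  d4:3  d5:4  d6:4  d7:0 → peak 19
G@2: d1:17  d2:15  d3:8  d4:3  d5:4  d6:4  d7:0 → peak 17
G@3: d1:17  d2:13  d3:10  d4:3  d5:4  d6:4  d7:0 → peak 17
G@4: d1:17  d2:13  d3:8  d4:5  d5:4  d6:4  d7:0 → peak 17
G@5: d1:17  d2:13  d3:8  d4:3  d5:6  d6:4  d7:0 → peak 17
Best is G@2, peak 17.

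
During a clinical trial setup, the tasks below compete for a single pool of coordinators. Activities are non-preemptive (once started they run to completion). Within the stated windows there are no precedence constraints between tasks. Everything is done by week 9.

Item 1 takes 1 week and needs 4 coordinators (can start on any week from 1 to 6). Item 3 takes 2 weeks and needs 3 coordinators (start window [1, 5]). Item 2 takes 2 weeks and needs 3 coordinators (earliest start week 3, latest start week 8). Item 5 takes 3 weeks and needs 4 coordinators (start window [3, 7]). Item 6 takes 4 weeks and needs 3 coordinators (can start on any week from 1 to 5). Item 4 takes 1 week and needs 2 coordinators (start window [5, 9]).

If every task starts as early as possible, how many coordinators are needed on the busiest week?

10

Early-start schedule: Item 1@1, Item 3@1, Item 2@3, Item 5@3, Item 6@1, Item 4@5.
Load per week: week 1: 10, week 2: 6, week 3: 10, week 4: 10, week 5: 6, week 6: 0, week 7: 0, week 8: 0, week 9: 0.
Peak is 10.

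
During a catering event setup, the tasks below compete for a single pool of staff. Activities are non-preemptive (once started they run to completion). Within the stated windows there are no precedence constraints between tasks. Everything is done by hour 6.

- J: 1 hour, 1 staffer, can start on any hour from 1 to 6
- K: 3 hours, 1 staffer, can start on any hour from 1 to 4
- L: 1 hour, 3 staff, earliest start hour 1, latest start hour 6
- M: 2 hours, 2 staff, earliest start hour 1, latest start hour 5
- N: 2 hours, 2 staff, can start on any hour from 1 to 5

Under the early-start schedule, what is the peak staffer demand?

Early-start schedule: J@1, K@1, L@1, M@1, N@1.
Load per hour: hour 1: 9, hour 2: 5, hour 3: 1, hour 4: 0, hour 5: 0, hour 6: 0.
Peak is 9.

9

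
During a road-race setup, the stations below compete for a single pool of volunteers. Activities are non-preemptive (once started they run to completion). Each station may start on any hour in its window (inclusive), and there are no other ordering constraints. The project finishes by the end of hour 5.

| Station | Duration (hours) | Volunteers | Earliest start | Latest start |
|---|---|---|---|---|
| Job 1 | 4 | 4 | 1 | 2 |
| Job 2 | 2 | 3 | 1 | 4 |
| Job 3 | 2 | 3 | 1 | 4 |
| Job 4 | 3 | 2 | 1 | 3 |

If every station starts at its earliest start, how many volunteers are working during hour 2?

12

At early start, hour 2 has: Job 1, Job 2, Job 3, Job 4.
Demand: 4 + 3 + 3 + 2 = 12.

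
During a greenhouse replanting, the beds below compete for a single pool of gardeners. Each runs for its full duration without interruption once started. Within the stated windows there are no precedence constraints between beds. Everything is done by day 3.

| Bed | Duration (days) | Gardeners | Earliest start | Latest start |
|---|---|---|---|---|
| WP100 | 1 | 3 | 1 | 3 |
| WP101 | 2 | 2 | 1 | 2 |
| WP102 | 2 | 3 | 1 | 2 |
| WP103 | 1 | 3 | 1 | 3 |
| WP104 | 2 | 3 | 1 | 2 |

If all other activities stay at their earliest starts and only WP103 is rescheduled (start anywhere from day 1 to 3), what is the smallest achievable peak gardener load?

11

WP103@1: d1:14  d2:8  d3:0 → peak 14
WP103@2: d1:11  d2:11  d3:0 → peak 11
WP103@3: d1:11  d2:8  d3:3 → peak 11
Best is WP103@2, peak 11.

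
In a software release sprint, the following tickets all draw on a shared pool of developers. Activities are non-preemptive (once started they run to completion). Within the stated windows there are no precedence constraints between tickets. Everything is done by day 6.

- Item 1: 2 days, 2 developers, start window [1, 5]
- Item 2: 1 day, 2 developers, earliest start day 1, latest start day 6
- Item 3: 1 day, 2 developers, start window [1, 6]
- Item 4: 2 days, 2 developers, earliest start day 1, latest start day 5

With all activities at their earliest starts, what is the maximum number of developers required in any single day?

Early-start schedule: Item 1@1, Item 2@1, Item 3@1, Item 4@1.
Load per day: day 1: 8, day 2: 4, day 3: 0, day 4: 0, day 5: 0, day 6: 0.
Peak is 8.

8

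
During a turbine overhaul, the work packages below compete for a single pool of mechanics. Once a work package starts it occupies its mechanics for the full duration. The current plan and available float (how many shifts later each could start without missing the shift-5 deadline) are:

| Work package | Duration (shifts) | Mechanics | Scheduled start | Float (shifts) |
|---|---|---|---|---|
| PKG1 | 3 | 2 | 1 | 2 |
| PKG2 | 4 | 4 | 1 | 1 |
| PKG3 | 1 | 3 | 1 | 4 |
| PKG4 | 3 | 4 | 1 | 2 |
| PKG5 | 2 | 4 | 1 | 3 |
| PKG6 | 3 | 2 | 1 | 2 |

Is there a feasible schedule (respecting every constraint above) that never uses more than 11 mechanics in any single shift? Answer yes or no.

The minimum achievable peak is 12; 11 < 12, so no feasible schedule stays within the cap.

no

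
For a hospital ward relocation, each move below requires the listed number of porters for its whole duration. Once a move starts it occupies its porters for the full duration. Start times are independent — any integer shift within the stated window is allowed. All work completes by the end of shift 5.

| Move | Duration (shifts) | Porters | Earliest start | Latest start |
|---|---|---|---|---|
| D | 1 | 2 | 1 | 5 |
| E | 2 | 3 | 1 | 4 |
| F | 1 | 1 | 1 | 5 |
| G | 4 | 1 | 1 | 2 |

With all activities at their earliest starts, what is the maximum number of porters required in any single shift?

Early-start schedule: D@1, E@1, F@1, G@1.
Load per shift: shift 1: 7, shift 2: 4, shift 3: 1, shift 4: 1, shift 5: 0.
Peak is 7.

7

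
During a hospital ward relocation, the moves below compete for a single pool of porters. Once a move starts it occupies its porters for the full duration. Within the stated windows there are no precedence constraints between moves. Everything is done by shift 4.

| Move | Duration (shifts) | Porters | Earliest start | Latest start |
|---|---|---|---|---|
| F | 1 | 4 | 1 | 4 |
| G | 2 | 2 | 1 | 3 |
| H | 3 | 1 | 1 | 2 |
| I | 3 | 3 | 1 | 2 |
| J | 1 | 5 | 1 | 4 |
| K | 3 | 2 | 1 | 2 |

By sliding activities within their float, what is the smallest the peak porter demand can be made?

Early-start (F@1, G@1, H@1, I@1, J@1, K@1) gives peak 17: s1:17  s2:8  s3:6  s4:0.
Shift G→2, J→4, K→2.
Schedule F@1, G@2, H@1, I@1, J@4, K@2: s1:8  s2:8  s3:8  s4:7 — peak 8.
Total porter-shifts = 31 over 4 shifts ⇒ peak ≥ ⌈31/4⌉ = 8, so 8 is optimal.

8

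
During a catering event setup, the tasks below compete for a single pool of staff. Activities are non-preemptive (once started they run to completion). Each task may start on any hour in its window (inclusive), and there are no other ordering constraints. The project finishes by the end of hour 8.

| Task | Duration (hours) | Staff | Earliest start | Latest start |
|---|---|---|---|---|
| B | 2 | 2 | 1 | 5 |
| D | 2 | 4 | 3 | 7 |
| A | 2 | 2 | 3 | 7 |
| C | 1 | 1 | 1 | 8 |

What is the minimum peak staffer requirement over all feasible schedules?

Early-start (B@1, D@3, A@3, C@1) gives peak 6: h1:3  h2:2  h3:6  h4:6  h5:0  h6:0  h7:0  h8:0.
Shift A→5.
Schedule B@1, D@3, A@5, C@1: h1:3  h2:2  h3:4  h4:4  h5:2  h6:2  h7:0  h8:0 — peak 4.

4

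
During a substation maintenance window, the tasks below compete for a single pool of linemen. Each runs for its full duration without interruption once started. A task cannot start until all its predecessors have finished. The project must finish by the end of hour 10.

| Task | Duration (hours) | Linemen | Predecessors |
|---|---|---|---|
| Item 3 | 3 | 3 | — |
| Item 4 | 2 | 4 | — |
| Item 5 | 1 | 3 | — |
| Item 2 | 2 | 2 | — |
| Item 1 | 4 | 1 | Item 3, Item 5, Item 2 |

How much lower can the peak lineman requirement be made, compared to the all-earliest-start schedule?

Early-start peak: h1:12  h2:9  h3:3  h4:1  h5:1  h6:1  h7:1  h8:0  h9:0  h10:0 ⇒ 12.
Leveled (Item 3@1, Item 4@4, Item 5@6, Item 2@1, Item 1@7): h1:5  h2:5  h3:3  h4:4  h5:4  h6:3  h7:1  h8:1  h9:1  h10:1 ⇒ 5.
Reduction 12 − 5 = 7.

7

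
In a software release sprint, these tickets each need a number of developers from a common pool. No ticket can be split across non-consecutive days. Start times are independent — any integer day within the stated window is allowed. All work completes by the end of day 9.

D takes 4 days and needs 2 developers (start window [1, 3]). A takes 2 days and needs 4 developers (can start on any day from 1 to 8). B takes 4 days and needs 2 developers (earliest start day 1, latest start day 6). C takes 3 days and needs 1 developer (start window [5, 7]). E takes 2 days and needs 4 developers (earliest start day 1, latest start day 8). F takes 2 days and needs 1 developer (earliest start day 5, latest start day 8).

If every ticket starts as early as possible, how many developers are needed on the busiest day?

Early-start schedule: D@1, A@1, B@1, C@5, E@1, F@5.
Load per day: day 1: 12, day 2: 12, day 3: 4, day 4: 4, day 5: 2, day 6: 2, day 7: 1, day 8: 0, day 9: 0.
Peak is 12.

12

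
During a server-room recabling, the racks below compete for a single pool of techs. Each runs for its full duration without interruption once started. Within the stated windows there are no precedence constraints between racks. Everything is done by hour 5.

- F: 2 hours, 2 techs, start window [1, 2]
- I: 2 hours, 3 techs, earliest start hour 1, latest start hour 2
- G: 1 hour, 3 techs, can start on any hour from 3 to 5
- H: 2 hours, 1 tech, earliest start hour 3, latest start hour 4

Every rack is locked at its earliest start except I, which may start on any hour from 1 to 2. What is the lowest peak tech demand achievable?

I@1: h1:5  h2:5  h3:4  h4:1  h5:0 → peak 5
I@2: h1:2  h2:5  h3:7  h4:1  h5:0 → peak 7
Best is I@1, peak 5.

5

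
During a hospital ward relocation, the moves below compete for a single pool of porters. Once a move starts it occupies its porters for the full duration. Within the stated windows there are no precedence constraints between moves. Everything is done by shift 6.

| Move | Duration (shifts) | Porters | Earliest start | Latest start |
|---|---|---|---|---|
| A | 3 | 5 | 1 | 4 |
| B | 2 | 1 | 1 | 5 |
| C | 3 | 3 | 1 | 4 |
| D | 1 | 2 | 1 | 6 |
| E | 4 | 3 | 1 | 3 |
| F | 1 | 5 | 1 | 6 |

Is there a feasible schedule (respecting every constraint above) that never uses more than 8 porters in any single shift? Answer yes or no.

yes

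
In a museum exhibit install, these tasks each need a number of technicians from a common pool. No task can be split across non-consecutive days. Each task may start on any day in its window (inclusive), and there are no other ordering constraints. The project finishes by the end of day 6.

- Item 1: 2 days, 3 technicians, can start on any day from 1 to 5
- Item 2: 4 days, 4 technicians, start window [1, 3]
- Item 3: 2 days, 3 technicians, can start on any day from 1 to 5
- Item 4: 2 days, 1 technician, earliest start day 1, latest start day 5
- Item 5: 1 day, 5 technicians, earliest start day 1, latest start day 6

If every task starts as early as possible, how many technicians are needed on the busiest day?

Early-start schedule: Item 1@1, Item 2@1, Item 3@1, Item 4@1, Item 5@1.
Load per day: day 1: 16, day 2: 11, day 3: 4, day 4: 4, day 5: 0, day 6: 0.
Peak is 16.

16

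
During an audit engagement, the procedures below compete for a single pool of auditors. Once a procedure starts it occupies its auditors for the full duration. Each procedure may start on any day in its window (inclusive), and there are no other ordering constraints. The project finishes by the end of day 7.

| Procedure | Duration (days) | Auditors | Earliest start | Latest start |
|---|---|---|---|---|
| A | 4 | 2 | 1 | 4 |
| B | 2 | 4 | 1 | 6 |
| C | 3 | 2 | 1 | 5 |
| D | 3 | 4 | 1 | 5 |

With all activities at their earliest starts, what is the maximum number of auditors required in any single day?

Early-start schedule: A@1, B@1, C@1, D@1.
Load per day: day 1: 12, day 2: 12, day 3: 8, day 4: 2, day 5: 0, day 6: 0, day 7: 0.
Peak is 12.

12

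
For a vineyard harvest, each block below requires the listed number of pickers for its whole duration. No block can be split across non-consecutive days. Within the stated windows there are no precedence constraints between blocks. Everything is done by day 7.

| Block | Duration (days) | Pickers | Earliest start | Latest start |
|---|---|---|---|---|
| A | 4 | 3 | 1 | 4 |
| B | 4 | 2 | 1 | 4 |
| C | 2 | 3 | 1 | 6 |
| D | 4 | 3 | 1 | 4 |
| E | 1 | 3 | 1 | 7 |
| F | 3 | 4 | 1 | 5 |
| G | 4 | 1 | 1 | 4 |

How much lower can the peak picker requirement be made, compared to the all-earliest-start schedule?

10

Early-start peak: d1:19  d2:16  d3:13  d4:9  d5:0  d6:0  d7:0 ⇒ 19.
Leveled (A@1, B@1, C@1, D@3, E@7, F@5, G@1): d1:9  d2:9  d3:9  d4:9  d5:7  d6:7  d7:7 ⇒ 9.
Reduction 19 − 9 = 10.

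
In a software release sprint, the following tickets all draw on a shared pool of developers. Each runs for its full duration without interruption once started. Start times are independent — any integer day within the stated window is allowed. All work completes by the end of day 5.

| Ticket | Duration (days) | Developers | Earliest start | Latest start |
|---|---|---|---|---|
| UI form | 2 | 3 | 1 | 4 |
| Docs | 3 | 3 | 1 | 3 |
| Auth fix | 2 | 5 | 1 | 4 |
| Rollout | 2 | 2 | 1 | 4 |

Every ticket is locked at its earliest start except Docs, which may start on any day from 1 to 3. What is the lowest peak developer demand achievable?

10

Docs@1: d1:13  d2:13  d3:3  d4:0  d5:0 → peak 13
Docs@2: d1:10  d2:13  d3:3  d4:3  d5:0 → peak 13
Docs@3: d1:10  d2:10  d3:3  d4:3  d5:3 → peak 10
Best is Docs@3, peak 10.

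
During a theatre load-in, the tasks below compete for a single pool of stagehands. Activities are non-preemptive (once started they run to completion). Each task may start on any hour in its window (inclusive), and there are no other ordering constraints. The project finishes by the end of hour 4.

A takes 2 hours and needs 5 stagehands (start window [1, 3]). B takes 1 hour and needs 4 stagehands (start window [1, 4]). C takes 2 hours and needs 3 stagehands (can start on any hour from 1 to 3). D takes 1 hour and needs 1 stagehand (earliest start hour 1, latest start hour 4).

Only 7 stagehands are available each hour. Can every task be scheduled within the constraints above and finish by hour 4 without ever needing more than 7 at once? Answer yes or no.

yes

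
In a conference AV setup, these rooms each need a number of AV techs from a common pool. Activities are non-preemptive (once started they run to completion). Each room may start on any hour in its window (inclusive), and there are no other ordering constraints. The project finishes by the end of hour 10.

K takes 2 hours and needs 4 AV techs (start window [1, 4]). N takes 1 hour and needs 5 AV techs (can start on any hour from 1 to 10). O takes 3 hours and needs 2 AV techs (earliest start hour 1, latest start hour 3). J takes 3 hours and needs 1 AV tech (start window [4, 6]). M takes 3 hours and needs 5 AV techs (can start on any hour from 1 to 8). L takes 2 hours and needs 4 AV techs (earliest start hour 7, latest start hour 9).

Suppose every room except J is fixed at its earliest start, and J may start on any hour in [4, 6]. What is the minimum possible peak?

16

J@4: h1:16  h2:11  h3:7  h4:1  h5:1  h6:1  h7:4  h8:4  h9:0  h10:0 → peak 16
J@5: h1:16  h2:11  h3:7  h4:0  h5:1  h6:1  h7:5  h8:4  h9:0  h10:0 → peak 16
J@6: h1:16  h2:11  h3:7  h4:0  h5:0  h6:1  h7:5  h8:5  h9:0  h10:0 → peak 16
Best is J@4, peak 16.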